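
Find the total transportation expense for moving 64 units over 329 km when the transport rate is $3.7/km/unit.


TC = dist * cost * units = 329 * 3.7 * 64 = $77907.20

$77907.20


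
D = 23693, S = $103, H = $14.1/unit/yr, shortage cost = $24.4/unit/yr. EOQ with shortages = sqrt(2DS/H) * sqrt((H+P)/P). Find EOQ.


Formula: EOQ* = sqrt(2DS/H) * sqrt((H+P)/P)
Base EOQ = sqrt(2*23693*103/14.1) = 588.35 units
Correction = sqrt((14.1+24.4)/24.4) = 1.25613
EOQ* = 588.35 * 1.25613 = 739.0 units

739.0 units


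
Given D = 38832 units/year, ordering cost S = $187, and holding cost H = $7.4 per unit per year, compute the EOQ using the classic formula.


Formula: EOQ = sqrt(2 * D * S / H)
Numerator: 2 * 38832 * 187 = 14523168
2DS/H = 14523168 / 7.4 = 1962590.3
EOQ = sqrt(1962590.3) = 1400.9 units

1400.9 units


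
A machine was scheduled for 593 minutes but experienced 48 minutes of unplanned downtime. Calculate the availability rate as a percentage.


Formula: Availability = (Planned Time - Downtime) / Planned Time * 100
Uptime = 593 - 48 = 545 min
Availability = 545 / 593 * 100 = 91.9%

91.9%


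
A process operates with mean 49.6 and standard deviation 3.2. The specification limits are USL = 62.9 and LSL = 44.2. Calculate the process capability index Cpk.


Cpu = (62.9 - 49.6) / (3 * 3.2) = 1.39
Cpl = (49.6 - 44.2) / (3 * 3.2) = 0.56
Cpk = min(1.39, 0.56) = 0.56

0.56


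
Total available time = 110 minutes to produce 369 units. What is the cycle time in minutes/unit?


Formula: CT = Available Time / Number of Units
CT = 110 min / 369 units
CT = 0.3 min/unit

0.3 min/unit


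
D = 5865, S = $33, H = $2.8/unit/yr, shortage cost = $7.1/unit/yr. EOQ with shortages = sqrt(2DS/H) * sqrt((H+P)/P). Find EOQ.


Formula: EOQ* = sqrt(2DS/H) * sqrt((H+P)/P)
Base EOQ = sqrt(2*5865*33/2.8) = 371.82 units
Correction = sqrt((2.8+7.1)/7.1) = 1.18083
EOQ* = 371.82 * 1.18083 = 439.1 units

439.1 units


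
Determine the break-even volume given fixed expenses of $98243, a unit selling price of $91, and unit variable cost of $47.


Formula: BEQ = Fixed Costs / (Price - Variable Cost)
Contribution margin = $91 - $47 = $44/unit
BEQ = ceil($98243 / $44/unit) = ceil(2232.8) = 2233 units

2233 units


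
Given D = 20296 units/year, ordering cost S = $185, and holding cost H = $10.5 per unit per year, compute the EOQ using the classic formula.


Formula: EOQ = sqrt(2 * D * S / H)
Numerator: 2 * 20296 * 185 = 7509520
2DS/H = 7509520 / 10.5 = 715192.4
EOQ = sqrt(715192.4) = 845.7 units

845.7 units


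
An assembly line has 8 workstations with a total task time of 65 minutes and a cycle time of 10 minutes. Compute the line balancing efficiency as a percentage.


Formula: Efficiency = Sum of Task Times / (N_stations * CT) * 100
Total station capacity = 8 stations * 10 min = 80 min
Efficiency = 65 / 80 * 100 = 81.3%

81.3%


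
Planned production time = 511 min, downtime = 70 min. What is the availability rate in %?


Formula: Availability = (Planned Time - Downtime) / Planned Time * 100
Uptime = 511 - 70 = 441 min
Availability = 441 / 511 * 100 = 86.3%

86.3%


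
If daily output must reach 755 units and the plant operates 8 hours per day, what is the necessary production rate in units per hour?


Formula: Production Rate = Daily Demand / Available Hours
Rate = 755 units/day / 8 hours/day
Rate = 94.4 units/hour

94.4 units/hour


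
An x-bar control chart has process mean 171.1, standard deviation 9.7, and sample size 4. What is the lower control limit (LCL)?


LCL = 171.1 - 3 * 9.7 / sqrt(4)

156.55


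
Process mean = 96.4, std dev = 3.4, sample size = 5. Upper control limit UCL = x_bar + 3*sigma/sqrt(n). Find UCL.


UCL = 96.4 + 3 * 3.4 / sqrt(5)

100.96


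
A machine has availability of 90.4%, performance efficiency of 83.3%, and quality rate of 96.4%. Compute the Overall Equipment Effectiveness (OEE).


Formula: OEE = Availability * Performance * Quality / 10000
A * P = 90.4% * 83.3% / 100 = 75.3%
OEE = 75.3% * 96.4% / 100 = 72.6%

72.6%


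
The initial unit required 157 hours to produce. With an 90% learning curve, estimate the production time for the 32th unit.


Formula: T_n = T_1 * (learning_rate)^(log2(n)) where learning_rate = rate/100
Doublings = log2(32) = 5
T_n = 157 * 0.9^5
T_n = 157 * 0.5905 = 92.7 hours

92.7 hours


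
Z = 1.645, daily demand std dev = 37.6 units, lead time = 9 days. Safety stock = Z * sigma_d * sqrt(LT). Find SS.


Formula: SS = z * sigma_d * sqrt(LT)
sqrt(LT) = sqrt(9) = 3.0
SS = 1.645 * 37.6 * 3.0
SS = 185.6 units

185.6 units


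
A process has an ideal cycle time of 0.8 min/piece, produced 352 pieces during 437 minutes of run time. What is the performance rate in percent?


Formula: Performance = (Ideal CT * Total Count) / Run Time * 100
Ideal output time = 0.8 * 352 = 281.6 min
Performance = 281.6 / 437 * 100 = 64.4%

64.4%


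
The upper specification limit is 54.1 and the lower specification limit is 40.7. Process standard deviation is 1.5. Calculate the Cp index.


Cp = (54.1 - 40.7) / (6 * 1.5)

1.49


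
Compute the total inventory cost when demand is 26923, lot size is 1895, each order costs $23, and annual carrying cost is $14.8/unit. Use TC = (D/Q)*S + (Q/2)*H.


TC = 26923/1895 * 23 + 1895/2 * 14.8

$14349.77


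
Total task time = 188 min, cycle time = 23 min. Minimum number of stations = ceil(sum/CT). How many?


Formula: N_min = ceil(Sum of Task Times / Cycle Time)
N_min = ceil(188 min / 23 min) = ceil(8.1739)
N_min = 9 stations

9


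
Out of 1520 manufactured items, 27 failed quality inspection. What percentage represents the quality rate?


Formula: Quality Rate = Good Pieces / Total Pieces * 100
Good pieces = 1520 - 27 = 1493
QR = 1493 / 1520 * 100 = 98.2%

98.2%


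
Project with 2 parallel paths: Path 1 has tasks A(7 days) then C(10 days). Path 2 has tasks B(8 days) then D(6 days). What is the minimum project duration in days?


Path 1 = 7 + 10 = 17 days
Path 2 = 8 + 6 = 14 days
Duration = max(17, 14) = 17 days

17 days


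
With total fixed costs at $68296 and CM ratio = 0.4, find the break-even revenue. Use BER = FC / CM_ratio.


Formula: BER = Fixed Costs / Contribution Margin Ratio
BER = $68296 / 0.4
BER = $170740.00 (to the nearest cent)

$170740.00


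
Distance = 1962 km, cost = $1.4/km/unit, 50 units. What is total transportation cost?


TC = dist * cost * units = 1962 * 1.4 * 50 = $137340.00

$137340.00


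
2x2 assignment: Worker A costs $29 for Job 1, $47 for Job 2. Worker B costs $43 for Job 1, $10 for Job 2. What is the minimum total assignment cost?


Option 1: A->1 + B->2 = $29 + $10 = $39
Option 2: A->2 + B->1 = $47 + $43 = $90
Min cost = min($39, $90) = $39

$39


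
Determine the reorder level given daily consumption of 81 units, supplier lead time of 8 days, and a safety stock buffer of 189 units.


Formula: ROP = (Daily Demand * Lead Time) + Safety Stock
Demand during lead time = 81 * 8 = 648 units
ROP = 648 + 189 = 837 units

837 units


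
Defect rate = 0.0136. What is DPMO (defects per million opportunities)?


DPMO = defect_rate * 1000000 = 0.0136 * 1000000

13600


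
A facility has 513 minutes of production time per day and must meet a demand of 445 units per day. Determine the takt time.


Formula: Takt Time = Available Production Time / Customer Demand
Takt = 513 min/day / 445 units/day
Takt = 1.15 min/unit

1.15 min/unit


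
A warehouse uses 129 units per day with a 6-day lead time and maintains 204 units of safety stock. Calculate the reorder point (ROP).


Formula: ROP = (Daily Demand * Lead Time) + Safety Stock
Demand during lead time = 129 * 6 = 774 units
ROP = 774 + 204 = 978 units

978 units


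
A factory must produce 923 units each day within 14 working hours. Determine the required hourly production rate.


Formula: Production Rate = Daily Demand / Available Hours
Rate = 923 units/day / 14 hours/day
Rate = 65.9 units/hour

65.9 units/hour


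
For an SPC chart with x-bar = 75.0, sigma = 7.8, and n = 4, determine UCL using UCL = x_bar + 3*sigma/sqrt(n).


UCL = 75.0 + 3 * 7.8 / sqrt(4)

86.7


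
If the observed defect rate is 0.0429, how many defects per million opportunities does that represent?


DPMO = defect_rate * 1000000 = 0.0429 * 1000000

42900


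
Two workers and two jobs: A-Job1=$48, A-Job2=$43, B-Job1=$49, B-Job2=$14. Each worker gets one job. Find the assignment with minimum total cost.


Option 1: A->1 + B->2 = $48 + $14 = $62
Option 2: A->2 + B->1 = $43 + $49 = $92
Min cost = min($62, $92) = $62

$62


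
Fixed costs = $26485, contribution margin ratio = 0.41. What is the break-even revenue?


Formula: BER = Fixed Costs / Contribution Margin Ratio
BER = $26485 / 0.41
BER = $64597.56 (to the nearest cent)

$64597.56


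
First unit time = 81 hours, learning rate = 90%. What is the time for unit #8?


Formula: T_n = T_1 * (learning_rate)^(log2(n)) where learning_rate = rate/100
Doublings = log2(8) = 3
T_n = 81 * 0.9^3
T_n = 81 * 0.729 = 59.0 hours

59.0 hours


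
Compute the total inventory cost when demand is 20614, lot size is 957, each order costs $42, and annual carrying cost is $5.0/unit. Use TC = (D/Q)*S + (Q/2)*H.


TC = 20614/957 * 42 + 957/2 * 5.0

$3297.19


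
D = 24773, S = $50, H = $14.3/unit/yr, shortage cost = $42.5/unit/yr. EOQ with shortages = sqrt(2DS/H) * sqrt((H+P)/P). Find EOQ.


Formula: EOQ* = sqrt(2DS/H) * sqrt((H+P)/P)
Base EOQ = sqrt(2*24773*50/14.3) = 416.22 units
Correction = sqrt((14.3+42.5)/42.5) = 1.15606
EOQ* = 416.22 * 1.15606 = 481.2 units

481.2 units


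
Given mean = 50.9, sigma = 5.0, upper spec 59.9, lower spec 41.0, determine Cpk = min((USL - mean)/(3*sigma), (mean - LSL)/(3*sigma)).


Cpu = (59.9 - 50.9) / (3 * 5.0) = 0.6
Cpl = (50.9 - 41.0) / (3 * 5.0) = 0.66
Cpk = min(0.6, 0.66) = 0.6

0.6


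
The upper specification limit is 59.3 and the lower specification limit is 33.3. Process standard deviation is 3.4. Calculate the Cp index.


Cp = (59.3 - 33.3) / (6 * 3.4)

1.27


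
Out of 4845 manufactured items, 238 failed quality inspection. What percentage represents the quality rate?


Formula: Quality Rate = Good Pieces / Total Pieces * 100
Good pieces = 4845 - 238 = 4607
QR = 4607 / 4845 * 100 = 95.1%

95.1%


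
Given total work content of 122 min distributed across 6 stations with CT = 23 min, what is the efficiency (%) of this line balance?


Formula: Efficiency = Sum of Task Times / (N_stations * CT) * 100
Total station capacity = 6 stations * 23 min = 138 min
Efficiency = 122 / 138 * 100 = 88.4%

88.4%


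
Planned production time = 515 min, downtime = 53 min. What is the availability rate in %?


Formula: Availability = (Planned Time - Downtime) / Planned Time * 100
Uptime = 515 - 53 = 462 min
Availability = 462 / 515 * 100 = 89.7%

89.7%


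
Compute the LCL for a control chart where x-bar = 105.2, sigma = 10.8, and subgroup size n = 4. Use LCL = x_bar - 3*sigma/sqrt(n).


LCL = 105.2 - 3 * 10.8 / sqrt(4)

89.0


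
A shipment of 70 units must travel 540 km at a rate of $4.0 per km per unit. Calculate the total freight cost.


TC = dist * cost * units = 540 * 4.0 * 70 = $151200.00

$151200.00


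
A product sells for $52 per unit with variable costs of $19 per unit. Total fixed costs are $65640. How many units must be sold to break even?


Formula: BEQ = Fixed Costs / (Price - Variable Cost)
Contribution margin = $52 - $19 = $33/unit
BEQ = ceil($65640 / $33/unit) = ceil(1989.09) = 1990 units

1990 units


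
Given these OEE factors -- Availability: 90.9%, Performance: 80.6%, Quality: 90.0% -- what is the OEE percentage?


Formula: OEE = Availability * Performance * Quality / 10000
A * P = 90.9% * 80.6% / 100 = 73.27%
OEE = 73.27% * 90.0% / 100 = 65.9%

65.9%


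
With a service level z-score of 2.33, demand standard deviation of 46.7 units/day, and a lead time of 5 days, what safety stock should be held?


Formula: SS = z * sigma_d * sqrt(LT)
sqrt(LT) = sqrt(5) = 2.2361
SS = 2.33 * 46.7 * 2.2361
SS = 243.3 units

243.3 units


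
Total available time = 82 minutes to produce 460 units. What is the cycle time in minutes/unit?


Formula: CT = Available Time / Number of Units
CT = 82 min / 460 units
CT = 0.18 min/unit

0.18 min/unit


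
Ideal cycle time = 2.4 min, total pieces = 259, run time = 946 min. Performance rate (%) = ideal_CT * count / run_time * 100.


Formula: Performance = (Ideal CT * Total Count) / Run Time * 100
Ideal output time = 2.4 * 259 = 621.6 min
Performance = 621.6 / 946 * 100 = 65.7%

65.7%


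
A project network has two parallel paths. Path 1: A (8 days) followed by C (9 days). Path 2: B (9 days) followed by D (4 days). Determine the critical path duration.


Path 1 = 8 + 9 = 17 days
Path 2 = 9 + 4 = 13 days
Duration = max(17, 13) = 17 days

17 days


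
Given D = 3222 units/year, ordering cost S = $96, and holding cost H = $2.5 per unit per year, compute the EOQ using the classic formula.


Formula: EOQ = sqrt(2 * D * S / H)
Numerator: 2 * 3222 * 96 = 618624
2DS/H = 618624 / 2.5 = 247449.6
EOQ = sqrt(247449.6) = 497.4 units

497.4 units


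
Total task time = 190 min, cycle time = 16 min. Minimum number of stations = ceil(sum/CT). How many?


Formula: N_min = ceil(Sum of Task Times / Cycle Time)
N_min = ceil(190 min / 16 min) = ceil(11.875)
N_min = 12 stations

12


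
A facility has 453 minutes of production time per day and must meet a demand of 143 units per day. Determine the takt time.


Formula: Takt Time = Available Production Time / Customer Demand
Takt = 453 min/day / 143 units/day
Takt = 3.17 min/unit

3.17 min/unit


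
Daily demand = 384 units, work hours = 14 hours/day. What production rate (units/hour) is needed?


Formula: Production Rate = Daily Demand / Available Hours
Rate = 384 units/day / 14 hours/day
Rate = 27.4 units/hour

27.4 units/hour


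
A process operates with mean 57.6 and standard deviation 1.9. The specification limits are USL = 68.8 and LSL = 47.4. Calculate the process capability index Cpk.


Cpu = (68.8 - 57.6) / (3 * 1.9) = 1.96
Cpl = (57.6 - 47.4) / (3 * 1.9) = 1.79
Cpk = min(1.96, 1.79) = 1.79

1.79


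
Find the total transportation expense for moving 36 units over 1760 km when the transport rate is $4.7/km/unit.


TC = dist * cost * units = 1760 * 4.7 * 36 = $297792.00

$297792.00


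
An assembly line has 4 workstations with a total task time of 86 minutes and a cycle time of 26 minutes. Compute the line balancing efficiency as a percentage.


Formula: Efficiency = Sum of Task Times / (N_stations * CT) * 100
Total station capacity = 4 stations * 26 min = 104 min
Efficiency = 86 / 104 * 100 = 82.7%

82.7%


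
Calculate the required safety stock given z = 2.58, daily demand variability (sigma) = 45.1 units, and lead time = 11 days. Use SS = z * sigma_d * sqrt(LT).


Formula: SS = z * sigma_d * sqrt(LT)
sqrt(LT) = sqrt(11) = 3.3166
SS = 2.58 * 45.1 * 3.3166
SS = 385.9 units

385.9 units


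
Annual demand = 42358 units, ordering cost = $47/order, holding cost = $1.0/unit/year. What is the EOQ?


Formula: EOQ = sqrt(2 * D * S / H)
Numerator: 2 * 42358 * 47 = 3981652
2DS/H = 3981652 / 1.0 = 3981652.0
EOQ = sqrt(3981652.0) = 1995.4 units

1995.4 units


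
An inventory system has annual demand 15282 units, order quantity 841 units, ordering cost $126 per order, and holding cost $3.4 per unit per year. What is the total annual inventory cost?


TC = 15282/841 * 126 + 841/2 * 3.4

$3719.27


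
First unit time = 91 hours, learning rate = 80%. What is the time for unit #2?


Formula: T_n = T_1 * (learning_rate)^(log2(n)) where learning_rate = rate/100
Doublings = log2(2) = 1
T_n = 91 * 0.8^1
T_n = 91 * 0.8 = 72.8 hours

72.8 hours


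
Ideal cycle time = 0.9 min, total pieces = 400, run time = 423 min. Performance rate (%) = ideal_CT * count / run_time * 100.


Formula: Performance = (Ideal CT * Total Count) / Run Time * 100
Ideal output time = 0.9 * 400 = 360.0 min
Performance = 360.0 / 423 * 100 = 85.1%

85.1%


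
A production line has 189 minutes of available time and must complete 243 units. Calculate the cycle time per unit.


Formula: CT = Available Time / Number of Units
CT = 189 min / 243 units
CT = 0.78 min/unit

0.78 min/unit


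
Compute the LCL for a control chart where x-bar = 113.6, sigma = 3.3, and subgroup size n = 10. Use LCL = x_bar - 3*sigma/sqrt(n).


LCL = 113.6 - 3 * 3.3 / sqrt(10)

110.47


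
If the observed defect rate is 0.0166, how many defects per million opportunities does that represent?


DPMO = defect_rate * 1000000 = 0.0166 * 1000000

16600


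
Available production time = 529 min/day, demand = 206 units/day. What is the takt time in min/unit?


Formula: Takt Time = Available Production Time / Customer Demand
Takt = 529 min/day / 206 units/day
Takt = 2.57 min/unit

2.57 min/unit


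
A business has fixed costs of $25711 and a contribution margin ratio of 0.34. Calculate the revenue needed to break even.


Formula: BER = Fixed Costs / Contribution Margin Ratio
BER = $25711 / 0.34
BER = $75620.59 (to the nearest cent)

$75620.59


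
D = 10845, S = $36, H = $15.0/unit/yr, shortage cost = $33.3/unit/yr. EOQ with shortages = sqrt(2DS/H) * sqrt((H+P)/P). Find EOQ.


Formula: EOQ* = sqrt(2DS/H) * sqrt((H+P)/P)
Base EOQ = sqrt(2*10845*36/15.0) = 228.16 units
Correction = sqrt((15.0+33.3)/33.3) = 1.20435
EOQ* = 228.16 * 1.20435 = 274.8 units

274.8 units


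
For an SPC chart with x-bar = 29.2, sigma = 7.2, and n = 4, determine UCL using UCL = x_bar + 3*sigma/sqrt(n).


UCL = 29.2 + 3 * 7.2 / sqrt(4)

40.0


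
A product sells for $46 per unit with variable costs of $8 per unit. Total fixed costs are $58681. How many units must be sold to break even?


Formula: BEQ = Fixed Costs / (Price - Variable Cost)
Contribution margin = $46 - $8 = $38/unit
BEQ = ceil($58681 / $38/unit) = ceil(1544.24) = 1545 units

1545 units


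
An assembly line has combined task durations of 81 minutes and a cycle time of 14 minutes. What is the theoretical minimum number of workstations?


Formula: N_min = ceil(Sum of Task Times / Cycle Time)
N_min = ceil(81 min / 14 min) = ceil(5.7857)
N_min = 6 stations

6


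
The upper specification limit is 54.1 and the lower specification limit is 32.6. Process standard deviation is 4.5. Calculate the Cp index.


Cp = (54.1 - 32.6) / (6 * 4.5)

0.8


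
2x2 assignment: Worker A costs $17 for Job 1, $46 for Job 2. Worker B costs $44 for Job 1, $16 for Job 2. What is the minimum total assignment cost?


Option 1: A->1 + B->2 = $17 + $16 = $33
Option 2: A->2 + B->1 = $46 + $44 = $90
Min cost = min($33, $90) = $33

$33


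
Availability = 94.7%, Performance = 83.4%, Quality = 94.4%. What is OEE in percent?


Formula: OEE = Availability * Performance * Quality / 10000
A * P = 94.7% * 83.4% / 100 = 78.98%
OEE = 78.98% * 94.4% / 100 = 74.6%

74.6%


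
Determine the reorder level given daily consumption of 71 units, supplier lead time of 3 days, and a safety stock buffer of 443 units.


Formula: ROP = (Daily Demand * Lead Time) + Safety Stock
Demand during lead time = 71 * 3 = 213 units
ROP = 213 + 443 = 656 units

656 units


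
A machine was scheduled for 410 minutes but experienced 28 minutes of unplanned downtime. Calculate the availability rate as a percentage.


Formula: Availability = (Planned Time - Downtime) / Planned Time * 100
Uptime = 410 - 28 = 382 min
Availability = 382 / 410 * 100 = 93.2%

93.2%


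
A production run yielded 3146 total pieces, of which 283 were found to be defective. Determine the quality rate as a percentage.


Formula: Quality Rate = Good Pieces / Total Pieces * 100
Good pieces = 3146 - 283 = 2863
QR = 2863 / 3146 * 100 = 91.0%

91.0%


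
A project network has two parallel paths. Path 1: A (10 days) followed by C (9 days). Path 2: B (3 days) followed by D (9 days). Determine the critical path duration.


Path 1 = 10 + 9 = 19 days
Path 2 = 3 + 9 = 12 days
Duration = max(19, 12) = 19 days

19 days


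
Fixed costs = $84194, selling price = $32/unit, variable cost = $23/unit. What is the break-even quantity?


Formula: BEQ = Fixed Costs / (Price - Variable Cost)
Contribution margin = $32 - $23 = $9/unit
BEQ = ceil($84194 / $9/unit) = ceil(9354.89) = 9355 units

9355 units


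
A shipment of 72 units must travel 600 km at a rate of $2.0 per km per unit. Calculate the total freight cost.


TC = dist * cost * units = 600 * 2.0 * 72 = $86400.00

$86400.00


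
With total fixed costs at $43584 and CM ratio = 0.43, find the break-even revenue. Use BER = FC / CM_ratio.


Formula: BER = Fixed Costs / Contribution Margin Ratio
BER = $43584 / 0.43
BER = $101358.14 (to the nearest cent)

$101358.14


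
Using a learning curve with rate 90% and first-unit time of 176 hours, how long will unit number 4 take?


Formula: T_n = T_1 * (learning_rate)^(log2(n)) where learning_rate = rate/100
Doublings = log2(4) = 2
T_n = 176 * 0.9^2
T_n = 176 * 0.81 = 142.6 hours

142.6 hours


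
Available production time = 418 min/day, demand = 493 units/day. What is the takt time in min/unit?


Formula: Takt Time = Available Production Time / Customer Demand
Takt = 418 min/day / 493 units/day
Takt = 0.85 min/unit

0.85 min/unit


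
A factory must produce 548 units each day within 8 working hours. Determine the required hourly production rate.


Formula: Production Rate = Daily Demand / Available Hours
Rate = 548 units/day / 8 hours/day
Rate = 68.5 units/hour

68.5 units/hour


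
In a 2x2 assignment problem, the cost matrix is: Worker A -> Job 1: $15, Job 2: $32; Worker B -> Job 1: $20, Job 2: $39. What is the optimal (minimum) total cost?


Option 1: A->1 + B->2 = $15 + $39 = $54
Option 2: A->2 + B->1 = $32 + $20 = $52
Min cost = min($54, $52) = $52

$52


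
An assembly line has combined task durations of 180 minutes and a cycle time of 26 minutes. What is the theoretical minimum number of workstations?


Formula: N_min = ceil(Sum of Task Times / Cycle Time)
N_min = ceil(180 min / 26 min) = ceil(6.9231)
N_min = 7 stations

7


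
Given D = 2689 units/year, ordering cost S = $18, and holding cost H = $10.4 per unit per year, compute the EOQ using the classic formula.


Formula: EOQ = sqrt(2 * D * S / H)
Numerator: 2 * 2689 * 18 = 96804
2DS/H = 96804 / 10.4 = 9308.1
EOQ = sqrt(9308.1) = 96.5 units

96.5 units


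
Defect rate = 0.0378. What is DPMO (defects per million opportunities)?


DPMO = defect_rate * 1000000 = 0.0378 * 1000000

37800


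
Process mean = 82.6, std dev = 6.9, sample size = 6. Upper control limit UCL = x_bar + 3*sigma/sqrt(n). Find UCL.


UCL = 82.6 + 3 * 6.9 / sqrt(6)

91.05


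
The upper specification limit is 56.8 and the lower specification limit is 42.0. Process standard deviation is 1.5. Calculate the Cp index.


Cp = (56.8 - 42.0) / (6 * 1.5)

1.64


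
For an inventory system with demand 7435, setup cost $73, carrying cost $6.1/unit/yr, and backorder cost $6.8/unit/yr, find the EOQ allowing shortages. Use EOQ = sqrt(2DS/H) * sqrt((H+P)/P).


Formula: EOQ* = sqrt(2DS/H) * sqrt((H+P)/P)
Base EOQ = sqrt(2*7435*73/6.1) = 421.84 units
Correction = sqrt((6.1+6.8)/6.8) = 1.37734
EOQ* = 421.84 * 1.37734 = 581.0 units

581.0 units


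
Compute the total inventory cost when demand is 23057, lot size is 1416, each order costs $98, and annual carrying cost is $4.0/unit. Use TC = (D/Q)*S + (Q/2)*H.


TC = 23057/1416 * 98 + 1416/2 * 4.0

$4427.75


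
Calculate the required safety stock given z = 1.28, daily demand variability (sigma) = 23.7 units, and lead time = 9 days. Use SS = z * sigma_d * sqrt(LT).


Formula: SS = z * sigma_d * sqrt(LT)
sqrt(LT) = sqrt(9) = 3.0
SS = 1.28 * 23.7 * 3.0
SS = 91.0 units

91.0 units


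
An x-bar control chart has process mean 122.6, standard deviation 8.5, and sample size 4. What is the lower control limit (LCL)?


LCL = 122.6 - 3 * 8.5 / sqrt(4)

109.85


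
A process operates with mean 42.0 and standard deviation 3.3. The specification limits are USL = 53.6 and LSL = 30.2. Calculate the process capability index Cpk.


Cpu = (53.6 - 42.0) / (3 * 3.3) = 1.17
Cpl = (42.0 - 30.2) / (3 * 3.3) = 1.19
Cpk = min(1.17, 1.19) = 1.17

1.17


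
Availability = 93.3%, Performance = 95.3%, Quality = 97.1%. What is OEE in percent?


Formula: OEE = Availability * Performance * Quality / 10000
A * P = 93.3% * 95.3% / 100 = 88.91%
OEE = 88.91% * 97.1% / 100 = 86.3%

86.3%


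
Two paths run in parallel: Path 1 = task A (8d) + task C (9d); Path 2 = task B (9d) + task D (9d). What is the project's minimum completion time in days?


Path 1 = 8 + 9 = 17 days
Path 2 = 9 + 9 = 18 days
Duration = max(17, 18) = 18 days

18 days


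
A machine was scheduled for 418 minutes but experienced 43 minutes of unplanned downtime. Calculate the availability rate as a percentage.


Formula: Availability = (Planned Time - Downtime) / Planned Time * 100
Uptime = 418 - 43 = 375 min
Availability = 375 / 418 * 100 = 89.7%

89.7%


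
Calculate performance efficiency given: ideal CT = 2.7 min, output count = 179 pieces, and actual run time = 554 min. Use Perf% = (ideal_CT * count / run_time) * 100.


Formula: Performance = (Ideal CT * Total Count) / Run Time * 100
Ideal output time = 2.7 * 179 = 483.3 min
Performance = 483.3 / 554 * 100 = 87.2%

87.2%


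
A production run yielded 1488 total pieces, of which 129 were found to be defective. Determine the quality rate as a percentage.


Formula: Quality Rate = Good Pieces / Total Pieces * 100
Good pieces = 1488 - 129 = 1359
QR = 1359 / 1488 * 100 = 91.3%

91.3%


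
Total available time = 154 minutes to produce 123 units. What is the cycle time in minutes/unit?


Formula: CT = Available Time / Number of Units
CT = 154 min / 123 units
CT = 1.25 min/unit

1.25 min/unit


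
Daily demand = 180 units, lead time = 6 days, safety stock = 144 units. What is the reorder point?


Formula: ROP = (Daily Demand * Lead Time) + Safety Stock
Demand during lead time = 180 * 6 = 1080 units
ROP = 1080 + 144 = 1224 units

1224 units


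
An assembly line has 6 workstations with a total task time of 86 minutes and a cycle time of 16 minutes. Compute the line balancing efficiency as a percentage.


Formula: Efficiency = Sum of Task Times / (N_stations * CT) * 100
Total station capacity = 6 stations * 16 min = 96 min
Efficiency = 86 / 96 * 100 = 89.6%

89.6%


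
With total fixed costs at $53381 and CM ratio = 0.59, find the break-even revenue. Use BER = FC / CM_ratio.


Formula: BER = Fixed Costs / Contribution Margin Ratio
BER = $53381 / 0.59
BER = $90476.27 (to the nearest cent)

$90476.27


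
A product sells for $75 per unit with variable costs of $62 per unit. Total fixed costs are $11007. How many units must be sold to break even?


Formula: BEQ = Fixed Costs / (Price - Variable Cost)
Contribution margin = $75 - $62 = $13/unit
BEQ = ceil($11007 / $13/unit) = ceil(846.69) = 847 units

847 units


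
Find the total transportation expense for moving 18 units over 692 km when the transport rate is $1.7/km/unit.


TC = dist * cost * units = 692 * 1.7 * 18 = $21175.20

$21175.20


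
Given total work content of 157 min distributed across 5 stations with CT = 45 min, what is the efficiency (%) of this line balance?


Formula: Efficiency = Sum of Task Times / (N_stations * CT) * 100
Total station capacity = 5 stations * 45 min = 225 min
Efficiency = 157 / 225 * 100 = 69.8%

69.8%


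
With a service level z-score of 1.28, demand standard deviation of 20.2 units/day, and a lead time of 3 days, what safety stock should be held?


Formula: SS = z * sigma_d * sqrt(LT)
sqrt(LT) = sqrt(3) = 1.7321
SS = 1.28 * 20.2 * 1.7321
SS = 44.8 units

44.8 units


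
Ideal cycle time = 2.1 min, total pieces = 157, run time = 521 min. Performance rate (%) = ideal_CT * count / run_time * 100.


Formula: Performance = (Ideal CT * Total Count) / Run Time * 100
Ideal output time = 2.1 * 157 = 329.7 min
Performance = 329.7 / 521 * 100 = 63.3%

63.3%


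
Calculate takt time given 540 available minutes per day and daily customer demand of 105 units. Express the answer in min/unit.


Formula: Takt Time = Available Production Time / Customer Demand
Takt = 540 min/day / 105 units/day
Takt = 5.14 min/unit

5.14 min/unit


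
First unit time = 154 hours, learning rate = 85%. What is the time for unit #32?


Formula: T_n = T_1 * (learning_rate)^(log2(n)) where learning_rate = rate/100
Doublings = log2(32) = 5
T_n = 154 * 0.85^5
T_n = 154 * 0.4437 = 68.3 hours

68.3 hours


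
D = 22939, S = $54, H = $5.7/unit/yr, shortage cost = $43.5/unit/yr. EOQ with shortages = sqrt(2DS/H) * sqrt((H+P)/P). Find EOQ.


Formula: EOQ* = sqrt(2DS/H) * sqrt((H+P)/P)
Base EOQ = sqrt(2*22939*54/5.7) = 659.27 units
Correction = sqrt((5.7+43.5)/43.5) = 1.0635
EOQ* = 659.27 * 1.0635 = 701.1 units

701.1 units


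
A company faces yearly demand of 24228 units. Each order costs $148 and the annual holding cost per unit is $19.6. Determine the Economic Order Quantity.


Formula: EOQ = sqrt(2 * D * S / H)
Numerator: 2 * 24228 * 148 = 7171488
2DS/H = 7171488 / 19.6 = 365892.2
EOQ = sqrt(365892.2) = 604.9 units

604.9 units


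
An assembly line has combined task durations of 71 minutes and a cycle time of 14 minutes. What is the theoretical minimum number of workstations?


Formula: N_min = ceil(Sum of Task Times / Cycle Time)
N_min = ceil(71 min / 14 min) = ceil(5.0714)
N_min = 6 stations

6


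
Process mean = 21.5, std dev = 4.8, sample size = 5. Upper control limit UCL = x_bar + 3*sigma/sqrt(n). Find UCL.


UCL = 21.5 + 3 * 4.8 / sqrt(5)

27.94


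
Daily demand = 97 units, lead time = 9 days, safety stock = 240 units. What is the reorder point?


Formula: ROP = (Daily Demand * Lead Time) + Safety Stock
Demand during lead time = 97 * 9 = 873 units
ROP = 873 + 240 = 1113 units

1113 units


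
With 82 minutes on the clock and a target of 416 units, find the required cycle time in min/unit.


Formula: CT = Available Time / Number of Units
CT = 82 min / 416 units
CT = 0.2 min/unit

0.2 min/unit


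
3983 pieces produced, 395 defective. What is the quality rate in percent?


Formula: Quality Rate = Good Pieces / Total Pieces * 100
Good pieces = 3983 - 395 = 3588
QR = 3588 / 3983 * 100 = 90.1%

90.1%


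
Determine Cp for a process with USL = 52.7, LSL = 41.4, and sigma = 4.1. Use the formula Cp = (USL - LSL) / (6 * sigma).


Cp = (52.7 - 41.4) / (6 * 4.1)

0.46


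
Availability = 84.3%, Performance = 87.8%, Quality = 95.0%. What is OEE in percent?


Formula: OEE = Availability * Performance * Quality / 10000
A * P = 84.3% * 87.8% / 100 = 74.02%
OEE = 74.02% * 95.0% / 100 = 70.3%

70.3%


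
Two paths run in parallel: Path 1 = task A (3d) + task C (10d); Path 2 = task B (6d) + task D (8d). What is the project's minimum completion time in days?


Path 1 = 3 + 10 = 13 days
Path 2 = 6 + 8 = 14 days
Duration = max(13, 14) = 14 days

14 days


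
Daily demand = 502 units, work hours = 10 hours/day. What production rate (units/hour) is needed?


Formula: Production Rate = Daily Demand / Available Hours
Rate = 502 units/day / 10 hours/day
Rate = 50.2 units/hour

50.2 units/hour


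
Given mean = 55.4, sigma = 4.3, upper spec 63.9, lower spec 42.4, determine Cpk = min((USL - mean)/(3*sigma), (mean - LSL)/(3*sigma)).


Cpu = (63.9 - 55.4) / (3 * 4.3) = 0.66
Cpl = (55.4 - 42.4) / (3 * 4.3) = 1.01
Cpk = min(0.66, 1.01) = 0.66

0.66


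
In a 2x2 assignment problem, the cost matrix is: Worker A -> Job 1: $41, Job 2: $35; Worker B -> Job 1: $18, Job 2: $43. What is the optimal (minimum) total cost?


Option 1: A->1 + B->2 = $41 + $43 = $84
Option 2: A->2 + B->1 = $35 + $18 = $53
Min cost = min($84, $53) = $53

$53


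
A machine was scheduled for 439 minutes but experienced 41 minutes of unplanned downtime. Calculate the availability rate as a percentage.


Formula: Availability = (Planned Time - Downtime) / Planned Time * 100
Uptime = 439 - 41 = 398 min
Availability = 398 / 439 * 100 = 90.7%

90.7%


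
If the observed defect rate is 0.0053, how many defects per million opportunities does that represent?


DPMO = defect_rate * 1000000 = 0.0053 * 1000000

5300


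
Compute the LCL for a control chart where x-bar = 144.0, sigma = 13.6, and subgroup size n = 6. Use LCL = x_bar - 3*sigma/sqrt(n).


LCL = 144.0 - 3 * 13.6 / sqrt(6)

127.34


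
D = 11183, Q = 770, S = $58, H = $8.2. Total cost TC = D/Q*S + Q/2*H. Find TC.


TC = 11183/770 * 58 + 770/2 * 8.2

$3999.36


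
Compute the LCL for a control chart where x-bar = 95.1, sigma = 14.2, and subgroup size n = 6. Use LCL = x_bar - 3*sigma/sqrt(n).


LCL = 95.1 - 3 * 14.2 / sqrt(6)

77.71


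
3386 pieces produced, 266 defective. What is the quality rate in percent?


Formula: Quality Rate = Good Pieces / Total Pieces * 100
Good pieces = 3386 - 266 = 3120
QR = 3120 / 3386 * 100 = 92.1%

92.1%


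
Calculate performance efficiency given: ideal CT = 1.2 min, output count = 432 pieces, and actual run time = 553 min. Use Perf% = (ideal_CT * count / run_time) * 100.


Formula: Performance = (Ideal CT * Total Count) / Run Time * 100
Ideal output time = 1.2 * 432 = 518.4 min
Performance = 518.4 / 553 * 100 = 93.7%

93.7%


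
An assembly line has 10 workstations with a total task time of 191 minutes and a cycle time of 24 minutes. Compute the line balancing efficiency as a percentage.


Formula: Efficiency = Sum of Task Times / (N_stations * CT) * 100
Total station capacity = 10 stations * 24 min = 240 min
Efficiency = 191 / 240 * 100 = 79.6%

79.6%


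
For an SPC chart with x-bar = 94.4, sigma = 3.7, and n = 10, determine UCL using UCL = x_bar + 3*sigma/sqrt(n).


UCL = 94.4 + 3 * 3.7 / sqrt(10)

97.91


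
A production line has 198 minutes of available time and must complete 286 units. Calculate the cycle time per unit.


Formula: CT = Available Time / Number of Units
CT = 198 min / 286 units
CT = 0.69 min/unit

0.69 min/unit


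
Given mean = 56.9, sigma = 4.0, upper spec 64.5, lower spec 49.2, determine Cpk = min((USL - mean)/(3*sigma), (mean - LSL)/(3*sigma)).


Cpu = (64.5 - 56.9) / (3 * 4.0) = 0.63
Cpl = (56.9 - 49.2) / (3 * 4.0) = 0.64
Cpk = min(0.63, 0.64) = 0.63

0.63


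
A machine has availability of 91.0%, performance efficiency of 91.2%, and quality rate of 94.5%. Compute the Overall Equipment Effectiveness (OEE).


Formula: OEE = Availability * Performance * Quality / 10000
A * P = 91.0% * 91.2% / 100 = 82.99%
OEE = 82.99% * 94.5% / 100 = 78.4%

78.4%


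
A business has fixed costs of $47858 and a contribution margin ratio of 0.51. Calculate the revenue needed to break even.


Formula: BER = Fixed Costs / Contribution Margin Ratio
BER = $47858 / 0.51
BER = $93839.22 (to the nearest cent)

$93839.22


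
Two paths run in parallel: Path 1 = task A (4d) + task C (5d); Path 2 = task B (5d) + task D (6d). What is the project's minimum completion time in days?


Path 1 = 4 + 5 = 9 days
Path 2 = 5 + 6 = 11 days
Duration = max(9, 11) = 11 days

11 days


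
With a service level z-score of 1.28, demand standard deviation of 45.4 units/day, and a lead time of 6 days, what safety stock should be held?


Formula: SS = z * sigma_d * sqrt(LT)
sqrt(LT) = sqrt(6) = 2.4495
SS = 1.28 * 45.4 * 2.4495
SS = 142.3 units

142.3 units


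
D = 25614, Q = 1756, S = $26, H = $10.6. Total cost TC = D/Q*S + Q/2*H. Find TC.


TC = 25614/1756 * 26 + 1756/2 * 10.6

$9686.05


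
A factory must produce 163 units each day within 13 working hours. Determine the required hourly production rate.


Formula: Production Rate = Daily Demand / Available Hours
Rate = 163 units/day / 13 hours/day
Rate = 12.5 units/hour

12.5 units/hour


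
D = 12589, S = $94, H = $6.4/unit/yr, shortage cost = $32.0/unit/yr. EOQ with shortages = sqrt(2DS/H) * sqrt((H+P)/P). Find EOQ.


Formula: EOQ* = sqrt(2DS/H) * sqrt((H+P)/P)
Base EOQ = sqrt(2*12589*94/6.4) = 608.11 units
Correction = sqrt((6.4+32.0)/32.0) = 1.09545
EOQ* = 608.11 * 1.09545 = 666.2 units

666.2 units


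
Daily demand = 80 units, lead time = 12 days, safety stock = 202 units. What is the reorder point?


Formula: ROP = (Daily Demand * Lead Time) + Safety Stock
Demand during lead time = 80 * 12 = 960 units
ROP = 960 + 202 = 1162 units

1162 units


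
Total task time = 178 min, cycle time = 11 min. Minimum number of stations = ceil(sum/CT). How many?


Formula: N_min = ceil(Sum of Task Times / Cycle Time)
N_min = ceil(178 min / 11 min) = ceil(16.1818)
N_min = 17 stations

17


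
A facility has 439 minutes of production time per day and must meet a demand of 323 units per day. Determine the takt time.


Formula: Takt Time = Available Production Time / Customer Demand
Takt = 439 min/day / 323 units/day
Takt = 1.36 min/unit

1.36 min/unit


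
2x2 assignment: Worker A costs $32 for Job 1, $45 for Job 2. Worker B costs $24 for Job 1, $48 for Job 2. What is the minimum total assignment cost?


Option 1: A->1 + B->2 = $32 + $48 = $80
Option 2: A->2 + B->1 = $45 + $24 = $69
Min cost = min($80, $69) = $69

$69


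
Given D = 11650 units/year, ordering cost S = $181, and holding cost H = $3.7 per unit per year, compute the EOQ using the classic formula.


Formula: EOQ = sqrt(2 * D * S / H)
Numerator: 2 * 11650 * 181 = 4217300
2DS/H = 4217300 / 3.7 = 1139810.8
EOQ = sqrt(1139810.8) = 1067.6 units

1067.6 units


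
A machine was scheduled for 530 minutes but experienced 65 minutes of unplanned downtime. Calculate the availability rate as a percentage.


Formula: Availability = (Planned Time - Downtime) / Planned Time * 100
Uptime = 530 - 65 = 465 min
Availability = 465 / 530 * 100 = 87.7%

87.7%


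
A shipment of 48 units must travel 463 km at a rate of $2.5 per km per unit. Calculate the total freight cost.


TC = dist * cost * units = 463 * 2.5 * 48 = $55560.00

$55560.00


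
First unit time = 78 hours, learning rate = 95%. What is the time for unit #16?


Formula: T_n = T_1 * (learning_rate)^(log2(n)) where learning_rate = rate/100
Doublings = log2(16) = 4
T_n = 78 * 0.95^4
T_n = 78 * 0.8145 = 63.5 hours

63.5 hours


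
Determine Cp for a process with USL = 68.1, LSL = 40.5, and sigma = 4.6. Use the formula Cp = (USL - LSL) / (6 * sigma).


Cp = (68.1 - 40.5) / (6 * 4.6)

1.0


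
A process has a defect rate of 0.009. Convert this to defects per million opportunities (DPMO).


DPMO = defect_rate * 1000000 = 0.009 * 1000000

9000


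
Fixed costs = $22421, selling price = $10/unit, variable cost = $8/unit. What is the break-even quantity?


Formula: BEQ = Fixed Costs / (Price - Variable Cost)
Contribution margin = $10 - $8 = $2/unit
BEQ = ceil($22421 / $2/unit) = ceil(11210.5) = 11211 units

11211 units


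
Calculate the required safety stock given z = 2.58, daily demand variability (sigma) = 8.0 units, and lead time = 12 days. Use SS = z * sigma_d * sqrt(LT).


Formula: SS = z * sigma_d * sqrt(LT)
sqrt(LT) = sqrt(12) = 3.4641
SS = 2.58 * 8.0 * 3.4641
SS = 71.5 units

71.5 units


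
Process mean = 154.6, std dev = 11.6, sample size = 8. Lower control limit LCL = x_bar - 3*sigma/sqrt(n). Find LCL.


LCL = 154.6 - 3 * 11.6 / sqrt(8)

142.3


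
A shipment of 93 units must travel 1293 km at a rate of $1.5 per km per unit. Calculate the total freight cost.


TC = dist * cost * units = 1293 * 1.5 * 93 = $180373.50

$180373.50


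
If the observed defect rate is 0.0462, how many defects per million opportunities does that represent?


DPMO = defect_rate * 1000000 = 0.0462 * 1000000

46200
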